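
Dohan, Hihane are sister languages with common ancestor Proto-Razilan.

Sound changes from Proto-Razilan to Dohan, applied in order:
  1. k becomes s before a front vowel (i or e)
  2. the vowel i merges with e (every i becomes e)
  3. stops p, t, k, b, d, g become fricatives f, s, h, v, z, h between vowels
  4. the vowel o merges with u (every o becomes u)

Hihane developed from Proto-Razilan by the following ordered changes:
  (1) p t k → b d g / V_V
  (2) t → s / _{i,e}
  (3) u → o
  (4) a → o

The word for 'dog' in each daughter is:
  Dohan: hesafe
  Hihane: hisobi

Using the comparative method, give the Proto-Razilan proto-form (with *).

*hisapi

Position 2: Dohan has e, Hihane has i. Hihane preserves i here (none of its changes turn any other segment into i), so the proto-segment is *i.
Position 4: Dohan has a, Hihane has o. Dohan preserves a here (none of its changes turn any other segment into a), so the proto-segment is *a.
Position 6: Dohan has e, Hihane has i. Hihane preserves i here (none of its changes turn any other segment into i), so the proto-segment is *i.
Continuing position by position gives *hisapi; check it forward:
Dohan: *hisapi
  hisapi (rule 1 does not apply)
  hisapi → hesape   [vowel merger]
  hesape → hesafe   [intervocalic lenition]
  hesafe (rule 4 does not apply)
  giving Dohan hesafe.
Hihane: start from *hisapi.
  rule 1 (intervocalic voicing): hisapi → hisabi
  rule 2: no change — hisabi
  rule 3: no change — hisabi
  rule 4 (vowel merger): hisabi → hisobi
  ⇒ Hihane hisobi
No other proto-form is consistent with every reflex, so the reconstruction is *hisapi.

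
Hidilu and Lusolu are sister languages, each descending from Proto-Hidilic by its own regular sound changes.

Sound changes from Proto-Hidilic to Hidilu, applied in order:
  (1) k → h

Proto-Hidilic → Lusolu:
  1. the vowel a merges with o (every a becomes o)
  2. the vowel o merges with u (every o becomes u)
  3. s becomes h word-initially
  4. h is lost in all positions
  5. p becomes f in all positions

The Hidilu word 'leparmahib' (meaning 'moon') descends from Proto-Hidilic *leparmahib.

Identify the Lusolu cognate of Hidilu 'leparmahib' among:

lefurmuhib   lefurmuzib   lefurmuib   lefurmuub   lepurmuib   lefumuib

Lusolu: *leparmahib > lepormohib > lepurmuhib > lepurmuib > lefurmuib  (by vowel merger, vowel merger, h-loss, unconditioned shift)
Only 'lefurmuib' matches the regular Lusolu development of *leparmahib.

lefurmuib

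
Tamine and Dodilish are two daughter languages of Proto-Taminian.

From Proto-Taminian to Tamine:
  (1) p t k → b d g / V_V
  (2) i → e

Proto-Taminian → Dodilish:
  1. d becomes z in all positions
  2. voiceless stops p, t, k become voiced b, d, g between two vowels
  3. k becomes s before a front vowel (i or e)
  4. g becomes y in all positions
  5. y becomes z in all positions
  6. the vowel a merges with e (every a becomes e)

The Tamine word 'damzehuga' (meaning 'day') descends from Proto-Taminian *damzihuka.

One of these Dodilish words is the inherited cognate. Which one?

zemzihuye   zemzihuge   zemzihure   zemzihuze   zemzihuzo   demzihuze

Dodilish: start from *damzihuka.
  rule 1 (unconditioned shift): damzihuka → zamzihuka
  rule 2 (intervocalic voicing): zamzihuka → zamzihuga
  rule 3: no change — zamzihuga
  rule 4 (unconditioned shift): zamzihuga → zamzihuya
  rule 5 (unconditioned shift): zamzihuya → zamzihuza
  rule 6 (vowel merger): zamzihuza → zemzihuze
  ⇒ Dodilish zemzihuze
Among the options, 'zemzihuze' alone shows every Dodilish change applied in order.

zemzihuze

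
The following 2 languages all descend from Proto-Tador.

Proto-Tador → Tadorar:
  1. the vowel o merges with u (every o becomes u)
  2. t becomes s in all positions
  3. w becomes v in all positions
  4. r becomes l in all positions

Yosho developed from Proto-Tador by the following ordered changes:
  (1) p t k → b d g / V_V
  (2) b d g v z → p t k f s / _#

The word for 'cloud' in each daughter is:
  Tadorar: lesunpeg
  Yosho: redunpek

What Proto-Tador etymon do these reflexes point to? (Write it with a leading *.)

*retunpeg

Position 8: Tadorar has g, Yosho has k. Tadorar preserves g here (none of its changes turn any other segment into g), so the proto-segment is *g.
Position 3: Tadorar has s, Yosho has d. Taking the neighbouring segments as reconstructed: Tadorar s could go back to *t or *s; Yosho d could go back to *t or *d — the one source consistent with every daughter is *t.
Continuing position by position gives *retunpeg; check it forward:
Tadorar: *retunpeg > resunpeg > lesunpeg  (by unconditioned shift, unconditioned shift)
Yosho: start from *retunpeg.
  rule 1 (intervocalic voicing): retunpeg → redunpeg
  rule 2 (final devoicing): redunpeg → redunpek
  ⇒ Yosho redunpek
*retunpeg is the unique common source.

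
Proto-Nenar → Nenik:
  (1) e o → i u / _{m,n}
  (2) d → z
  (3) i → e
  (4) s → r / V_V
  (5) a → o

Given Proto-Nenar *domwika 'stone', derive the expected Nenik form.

Nenik: *domwika > dumwika > zumwika > zumweka > zumweko  (by pre-nasal raising, unconditioned shift, vowel merger, vowel merger)

zumweko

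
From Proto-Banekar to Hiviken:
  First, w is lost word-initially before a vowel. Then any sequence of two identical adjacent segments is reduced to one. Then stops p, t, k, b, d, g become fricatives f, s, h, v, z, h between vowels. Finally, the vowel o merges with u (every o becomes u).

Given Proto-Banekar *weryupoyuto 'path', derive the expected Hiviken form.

eryufuyusu

Hiviken: start from *weryupoyuto.
  rule 1 (glide loss): weryupoyuto → eryupoyuto
  rule 2: no change — eryupoyuto
  rule 3 (intervocalic lenition): eryupoyuto → eryufoyuso
  rule 4 (vowel merger): eryufoyuso → eryufuyusu
  ⇒ Hiviken eryufuyusu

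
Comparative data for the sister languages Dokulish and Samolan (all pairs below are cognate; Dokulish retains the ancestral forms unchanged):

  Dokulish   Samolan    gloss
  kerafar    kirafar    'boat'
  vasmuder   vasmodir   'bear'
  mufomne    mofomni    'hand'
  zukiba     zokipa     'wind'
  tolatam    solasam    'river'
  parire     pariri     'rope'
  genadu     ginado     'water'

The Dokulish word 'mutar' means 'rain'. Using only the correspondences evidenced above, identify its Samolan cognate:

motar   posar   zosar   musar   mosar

vasmuder ~ vasmodir, zukiba ~ zokipa — Dokulish u corresponds to Samolan o after a consonant, before a consonant other than r, m, n, p, b, f, v.
tolatam ~ solasam — Dokulish t corresponds to Samolan s between vowels (before a back vowel).
Applying these to Dokulish 'mutar':
  mutar → motar   (u→o after a consonant, before a consonant other than r, m, n, p, b, f, v)
  motar → mosar   (t→s between vowels (before a back vowel))
So the Samolan cognate is 'mosar'.

mosar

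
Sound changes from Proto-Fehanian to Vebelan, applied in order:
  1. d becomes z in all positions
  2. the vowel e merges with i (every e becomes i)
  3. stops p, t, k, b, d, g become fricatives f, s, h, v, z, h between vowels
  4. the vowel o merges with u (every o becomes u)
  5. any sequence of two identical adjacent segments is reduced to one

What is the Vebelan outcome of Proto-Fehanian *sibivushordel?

Vebelan: *sibivushordel
  sibivushordel → sibivushorzel   [unconditioned shift]
  sibivushorzel → sibivushorzil   [vowel merger]
  sibivushorzil → sivivushorzil   [intervocalic lenition]
  sivivushorzil → sivivushurzil   [vowel merger]
  sivivushurzil (rule 5 does not apply)
  giving Vebelan sivivushurzil.

sivivushurzil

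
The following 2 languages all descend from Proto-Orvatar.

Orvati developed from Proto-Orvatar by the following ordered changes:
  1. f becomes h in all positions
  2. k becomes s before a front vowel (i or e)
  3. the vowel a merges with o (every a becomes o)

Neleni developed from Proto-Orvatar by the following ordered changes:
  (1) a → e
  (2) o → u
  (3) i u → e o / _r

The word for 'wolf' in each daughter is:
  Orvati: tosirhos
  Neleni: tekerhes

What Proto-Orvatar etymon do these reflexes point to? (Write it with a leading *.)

*takirhas

Position 4: Orvati has i, Neleni has e. Orvati preserves i here (none of its changes turn any other segment into i), so the proto-segment is *i.
Position 2: Orvati has o, Neleni has e. Taking the neighbouring segments as reconstructed: Orvati o could go back to *a or *o; Neleni e could go back to *a or *e — the one source consistent with every daughter is *a.
Verify the candidate proto-form against each daughter:
Orvati: *takirhas > tasirhas > tosirhos  (by palatalisation, vowel merger)
Neleni: start from *takirhas.
  rule 1 (vowel merger): takirhas → tekirhes
  rule 2: no change — tekirhes
  rule 3 (pre-rhotic lowering): tekirhes → tekerhes
  ⇒ Neleni tekerhes
Only *takirhas yields all of Orvati tosirhos, Neleni tekerhes.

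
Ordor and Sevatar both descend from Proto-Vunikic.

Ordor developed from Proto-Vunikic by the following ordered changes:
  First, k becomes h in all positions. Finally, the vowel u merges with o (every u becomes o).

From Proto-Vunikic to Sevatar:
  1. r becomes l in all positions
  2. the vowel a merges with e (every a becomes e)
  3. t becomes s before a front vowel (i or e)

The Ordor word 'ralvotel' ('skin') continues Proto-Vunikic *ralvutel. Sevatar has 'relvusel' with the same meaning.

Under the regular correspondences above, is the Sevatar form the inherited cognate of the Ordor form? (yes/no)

no

Derive the expected Sevatar reflex of *ralvutel:
Sevatar: *ralvutel > lalvutel > lelvutel > lelvusel  (by unconditioned shift, vowel merger, palatalisation)
The regular Sevatar reflex would be 'lelvusel', but the attested form is 'relvusel'. The correspondence is irregular, so they are not cognates (the Sevatar form has a different source).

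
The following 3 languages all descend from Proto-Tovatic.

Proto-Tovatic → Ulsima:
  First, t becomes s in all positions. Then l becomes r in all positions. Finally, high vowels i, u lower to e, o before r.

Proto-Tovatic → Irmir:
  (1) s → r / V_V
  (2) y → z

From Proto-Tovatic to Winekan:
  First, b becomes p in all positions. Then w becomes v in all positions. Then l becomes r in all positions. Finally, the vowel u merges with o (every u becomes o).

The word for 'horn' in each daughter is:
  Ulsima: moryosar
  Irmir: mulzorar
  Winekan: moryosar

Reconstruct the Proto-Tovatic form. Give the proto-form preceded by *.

Position 2: Ulsima has o, Irmir has u, Winekan has o. Irmir preserves u here (none of its changes turn any other segment into u), so the proto-segment is *u.
Position 6: Ulsima has s, Irmir has r, Winekan has s. Winekan preserves s here (none of its changes turn any other segment into s), so the proto-segment is *s.
Position 4: Ulsima has y, Irmir has z, Winekan has y. Ulsima preserves y here (none of its changes turn any other segment into y), so the proto-segment is *y.
This points to *mulyosar. Verify forward in each daughter:
Ulsima: start from *mulyosar.
  rule 1: no change — mulyosar
  rule 2 (unconditioned shift): mulyosar → muryosar
  rule 3 (pre-rhotic lowering): muryosar → moryosar
  ⇒ Ulsima moryosar
Irmir: start from *mulyosar.
  rule 1 (rhotacism): mulyosar → mulyorar
  rule 2 (unconditioned shift): mulyorar → mulzorar
  ⇒ Irmir mulzorar
Winekan: start from *mulyosar.
  rule 1: no change — mulyosar
  rule 2: no change — mulyosar
  rule 3 (unconditioned shift): mulyosar → muryosar
  rule 4 (vowel merger): muryosar → moryosar
  ⇒ Winekan moryosar
Only *mulyosar yields all of Ulsima moryosar, Irmir mulzorar, Winekan moryosar.

*mulyosar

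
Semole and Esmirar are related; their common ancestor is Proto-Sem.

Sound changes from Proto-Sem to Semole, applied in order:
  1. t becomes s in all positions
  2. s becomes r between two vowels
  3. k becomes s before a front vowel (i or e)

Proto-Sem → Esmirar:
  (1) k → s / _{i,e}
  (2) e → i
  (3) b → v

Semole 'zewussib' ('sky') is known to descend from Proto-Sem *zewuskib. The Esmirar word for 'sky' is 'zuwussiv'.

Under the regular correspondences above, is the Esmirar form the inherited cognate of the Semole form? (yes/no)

Derive the expected Esmirar reflex of *zewuskib:
Esmirar: *zewuskib > zewussib > ziwussib > ziwussiv  (by palatalisation, vowel merger, unconditioned shift)
The regular Esmirar reflex would be 'ziwussiv', but the attested form is 'zuwussiv'. The correspondence is irregular, so they are not cognates (the Esmirar form has a different source).

no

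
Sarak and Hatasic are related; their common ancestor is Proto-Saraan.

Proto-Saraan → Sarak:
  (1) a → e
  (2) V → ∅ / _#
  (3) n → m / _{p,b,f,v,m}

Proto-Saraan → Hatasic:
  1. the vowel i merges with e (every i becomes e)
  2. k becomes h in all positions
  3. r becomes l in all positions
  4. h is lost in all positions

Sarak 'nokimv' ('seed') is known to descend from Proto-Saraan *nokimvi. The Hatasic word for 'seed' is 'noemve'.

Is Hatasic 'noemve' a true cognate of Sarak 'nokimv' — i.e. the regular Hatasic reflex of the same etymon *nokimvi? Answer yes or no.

yes

Derive the expected Hatasic reflex of *nokimvi:
Hatasic: *nokimvi > nokemve > nohemve > noemve  (by vowel merger, unconditioned shift, h-loss)
Hatasic 'noemve' matches the regular reflex exactly, so the pair is cognate.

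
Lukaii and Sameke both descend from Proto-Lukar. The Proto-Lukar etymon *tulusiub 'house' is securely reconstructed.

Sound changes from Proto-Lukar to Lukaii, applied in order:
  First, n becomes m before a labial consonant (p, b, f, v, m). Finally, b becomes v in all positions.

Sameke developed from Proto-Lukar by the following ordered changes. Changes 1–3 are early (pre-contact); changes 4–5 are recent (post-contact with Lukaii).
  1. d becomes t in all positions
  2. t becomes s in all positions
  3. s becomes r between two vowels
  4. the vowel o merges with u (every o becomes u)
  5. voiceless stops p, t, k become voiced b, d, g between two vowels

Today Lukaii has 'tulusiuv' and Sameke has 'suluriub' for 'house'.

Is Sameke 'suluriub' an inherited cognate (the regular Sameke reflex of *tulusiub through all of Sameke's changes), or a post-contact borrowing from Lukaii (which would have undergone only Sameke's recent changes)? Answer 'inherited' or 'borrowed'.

If inherited, *tulusiub would pass through all of Sameke's changes:
Sameke: start from *tulusiub.
  rule 1: no change — tulusiub
  rule 2 (unconditioned shift): tulusiub → sulusiub
  rule 3 (rhotacism): sulusiub → suluriub
  rule 4: no change — suluriub
  rule 5: no change — suluriub
  ⇒ Sameke suluriub
If borrowed from Lukaii 'tulusiuv' after the early changes, it would undergo only the recent ones:
  rule 4 (vowel merger): no change (tulusiuv)
  rule 5 (intervocalic voicing): no change (tulusiuv)
  ⇒ as a loan: tulusiuv
Sameke 'suluriub' matches the inherited outcome exactly, so it is an inherited cognate, not a loan.

inherited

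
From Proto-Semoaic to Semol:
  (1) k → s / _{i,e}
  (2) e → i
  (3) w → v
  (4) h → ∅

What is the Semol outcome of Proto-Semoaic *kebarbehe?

sibarbii

Semol: *kebarbehe > sebarbehe > sibarbihi > sibarbii  (by palatalisation, vowel merger, h-loss)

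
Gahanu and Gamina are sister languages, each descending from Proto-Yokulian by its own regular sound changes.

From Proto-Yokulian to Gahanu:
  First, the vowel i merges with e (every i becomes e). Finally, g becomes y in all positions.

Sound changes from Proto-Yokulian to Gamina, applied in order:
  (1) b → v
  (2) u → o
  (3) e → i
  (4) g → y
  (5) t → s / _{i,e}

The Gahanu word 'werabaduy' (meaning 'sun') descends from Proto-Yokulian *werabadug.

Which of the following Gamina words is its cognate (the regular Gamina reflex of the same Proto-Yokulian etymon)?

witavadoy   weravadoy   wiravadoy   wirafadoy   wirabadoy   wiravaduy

wiravadoy

Gamina: start from *werabadug.
  rule 1 (unconditioned shift): werabadug → weravadug
  rule 2 (vowel merger): weravadug → weravadog
  rule 3 (vowel merger): weravadog → wiravadog
  rule 4 (unconditioned shift): wiravadog → wiravadoy
  rule 5: no change — wiravadoy
  ⇒ Gamina wiravadoy
The other candidates each miss or misapply at least one Gamina change.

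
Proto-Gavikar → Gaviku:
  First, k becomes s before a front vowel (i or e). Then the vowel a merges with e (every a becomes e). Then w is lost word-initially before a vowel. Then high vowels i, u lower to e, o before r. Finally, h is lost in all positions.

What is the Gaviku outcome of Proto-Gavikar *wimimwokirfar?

imimwoserfer

Gaviku: *wimimwokirfar > wimimwosirfar > wimimwosirfer > imimwosirfer > imimwoserfer  (by palatalisation, vowel merger, glide loss, pre-rhotic lowering)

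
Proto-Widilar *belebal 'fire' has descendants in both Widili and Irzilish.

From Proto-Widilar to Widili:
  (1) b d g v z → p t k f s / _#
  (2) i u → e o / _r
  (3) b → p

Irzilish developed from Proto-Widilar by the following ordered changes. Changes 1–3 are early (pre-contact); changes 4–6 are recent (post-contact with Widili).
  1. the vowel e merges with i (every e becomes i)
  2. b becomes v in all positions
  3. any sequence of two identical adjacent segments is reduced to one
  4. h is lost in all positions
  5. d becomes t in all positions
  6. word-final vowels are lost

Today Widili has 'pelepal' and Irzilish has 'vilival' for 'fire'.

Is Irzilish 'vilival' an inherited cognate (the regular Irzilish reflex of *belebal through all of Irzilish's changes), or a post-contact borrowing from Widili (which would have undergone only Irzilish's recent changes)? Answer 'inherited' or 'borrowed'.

inherited

If inherited, *belebal would pass through all of Irzilish's changes:
Irzilish: *belebal
  belebal → bilibal   [vowel merger]
  bilibal → vilival   [unconditioned shift]
  vilival (rule 3 does not apply)
  vilival (rule 4 does not apply)
  vilival (rule 5 does not apply)
  vilival (rule 6 does not apply)
  giving Irzilish vilival.
If borrowed from Widili 'pelepal' after the early changes, it would undergo only the recent ones:
  rule 4 (h-loss): no change (pelepal)
  rule 5 (unconditioned shift): no change (pelepal)
  rule 6 (apocope): no change (pelepal)
  ⇒ as a loan: pelepal
Irzilish 'vilival' matches the inherited outcome exactly, so it is an inherited cognate, not a loan.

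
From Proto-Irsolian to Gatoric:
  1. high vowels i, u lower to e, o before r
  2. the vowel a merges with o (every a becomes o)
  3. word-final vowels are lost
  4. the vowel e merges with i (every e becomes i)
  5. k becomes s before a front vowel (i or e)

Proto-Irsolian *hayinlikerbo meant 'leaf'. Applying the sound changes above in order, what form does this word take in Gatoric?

hoyinlisirb

Gatoric: start from *hayinlikerbo.
  rule 1: no change — hayinlikerbo
  rule 2 (vowel merger): hayinlikerbo → hoyinlikerbo
  rule 3 (apocope): hoyinlikerbo → hoyinlikerb
  rule 4 (vowel merger): hoyinlikerb → hoyinlikirb
  rule 5 (palatalisation): hoyinlikirb → hoyinlisirb
  ⇒ Gatoric hoyinlisirb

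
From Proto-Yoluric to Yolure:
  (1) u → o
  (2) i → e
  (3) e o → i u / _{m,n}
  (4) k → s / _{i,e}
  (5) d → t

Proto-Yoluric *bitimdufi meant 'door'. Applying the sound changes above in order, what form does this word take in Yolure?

Yolure: start from *bitimdufi.
  rule 1 (vowel merger): bitimdufi → bitimdofi
  rule 2 (vowel merger): bitimdofi → betemdofe
  rule 3 (pre-nasal raising): betemdofe → betimdofe
  rule 4: no change — betimdofe
  rule 5 (unconditioned shift): betimdofe → betimtofe
  ⇒ Yolure betimtofe

betimtofe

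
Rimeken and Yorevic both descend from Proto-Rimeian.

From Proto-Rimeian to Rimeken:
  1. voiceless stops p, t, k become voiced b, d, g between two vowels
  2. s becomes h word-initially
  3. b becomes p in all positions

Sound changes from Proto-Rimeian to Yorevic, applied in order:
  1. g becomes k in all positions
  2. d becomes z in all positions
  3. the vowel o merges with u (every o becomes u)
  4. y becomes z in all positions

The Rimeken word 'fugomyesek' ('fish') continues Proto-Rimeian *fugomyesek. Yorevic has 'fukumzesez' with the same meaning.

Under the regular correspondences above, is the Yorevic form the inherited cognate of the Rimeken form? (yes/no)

Derive the expected Yorevic reflex of *fugomyesek:
Yorevic: *fugomyesek
  fugomyesek → fukomyesek   [unconditioned shift]
  fukomyesek (rule 2 does not apply)
  fukomyesek → fukumyesek   [vowel merger]
  fukumyesek → fukumzesek   [unconditioned shift]
  giving Yorevic fukumzesek.
The regular Yorevic reflex would be 'fukumzesek', but the attested form is 'fukumzesez'. The correspondence is irregular, so they are not cognates (the Yorevic form has a different source).

no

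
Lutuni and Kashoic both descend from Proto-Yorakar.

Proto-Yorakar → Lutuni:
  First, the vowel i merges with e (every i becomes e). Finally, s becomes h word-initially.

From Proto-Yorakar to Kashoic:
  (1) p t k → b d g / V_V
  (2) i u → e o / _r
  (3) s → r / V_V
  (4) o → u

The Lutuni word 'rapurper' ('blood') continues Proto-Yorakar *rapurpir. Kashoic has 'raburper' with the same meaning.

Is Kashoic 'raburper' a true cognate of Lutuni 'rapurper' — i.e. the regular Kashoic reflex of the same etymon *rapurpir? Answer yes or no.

yes

Derive the expected Kashoic reflex of *rapurpir:
Kashoic: *rapurpir
  rapurpir → raburpir   [intervocalic voicing]
  raburpir → raborper   [pre-rhotic lowering]
  raborper (rule 3 does not apply)
  raborper → raburper   [vowel merger]
  giving Kashoic raburper.
Kashoic 'raburper' matches the regular reflex exactly, so the pair is cognate.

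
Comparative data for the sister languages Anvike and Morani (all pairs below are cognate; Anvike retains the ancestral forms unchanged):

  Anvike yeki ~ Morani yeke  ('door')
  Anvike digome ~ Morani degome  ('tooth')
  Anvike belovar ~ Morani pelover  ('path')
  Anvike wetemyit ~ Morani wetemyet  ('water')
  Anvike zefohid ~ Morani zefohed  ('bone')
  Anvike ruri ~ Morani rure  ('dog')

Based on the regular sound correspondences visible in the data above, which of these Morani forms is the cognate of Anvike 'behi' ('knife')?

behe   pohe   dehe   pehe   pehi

belovar ~ pelover — Anvike b corresponds to Morani p word-initially before a front vowel.
yeki ~ yeke, ruri ~ rure — Anvike i corresponds to Morani e word-finally.
Applying these to Anvike 'behi':
  behi → pehi   (b→p word-initially before a front vowel)
  pehi → pehe   (i→e word-finally)
So the Morani cognate is 'pehe'.

pehe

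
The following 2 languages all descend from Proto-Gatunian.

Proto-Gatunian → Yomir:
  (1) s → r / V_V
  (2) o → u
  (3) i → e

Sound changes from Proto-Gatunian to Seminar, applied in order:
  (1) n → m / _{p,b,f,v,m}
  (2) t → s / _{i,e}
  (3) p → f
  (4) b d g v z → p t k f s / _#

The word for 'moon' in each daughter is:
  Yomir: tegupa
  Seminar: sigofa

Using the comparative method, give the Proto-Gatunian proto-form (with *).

Position 2: Yomir has e, Seminar has i. Seminar preserves i here (none of its changes turn any other segment into i), so the proto-segment is *i.
Position 5: Yomir has p, Seminar has f. Yomir preserves p here (none of its changes turn any other segment into p), so the proto-segment is *p.
Position 1: Yomir has t, Seminar has s. Yomir preserves t here (none of its changes turn any other segment into t), so the proto-segment is *t.
Verify the candidate proto-form against each daughter:
Yomir: *tigopa > tigupa > tegupa  (by vowel merger, vowel merger)
Seminar: start from *tigopa.
  rule 1: no change — tigopa
  rule 2 (palatalisation): tigopa → sigopa
  rule 3 (unconditioned shift): sigopa → sigofa
  rule 4: no change — sigofa
  ⇒ Seminar sigofa
No other proto-form is consistent with every reflex, so the reconstruction is *tigopa.

*tigopa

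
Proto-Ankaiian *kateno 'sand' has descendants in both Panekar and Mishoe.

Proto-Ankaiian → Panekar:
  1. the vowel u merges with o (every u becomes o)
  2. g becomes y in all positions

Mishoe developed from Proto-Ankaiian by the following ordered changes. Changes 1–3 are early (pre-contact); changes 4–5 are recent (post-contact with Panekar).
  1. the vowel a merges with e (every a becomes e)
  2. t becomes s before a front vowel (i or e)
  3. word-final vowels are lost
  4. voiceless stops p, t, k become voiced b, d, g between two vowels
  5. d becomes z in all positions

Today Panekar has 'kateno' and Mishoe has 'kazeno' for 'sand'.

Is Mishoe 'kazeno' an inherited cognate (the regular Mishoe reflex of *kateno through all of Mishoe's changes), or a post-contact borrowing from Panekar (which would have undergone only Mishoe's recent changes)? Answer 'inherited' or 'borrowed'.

If inherited, *kateno would pass through all of Mishoe's changes:
Mishoe: start from *kateno.
  rule 1 (vowel merger): kateno → keteno
  rule 2 (palatalisation): keteno → keseno
  rule 3 (apocope): keseno → kesen
  rule 4: no change — kesen
  rule 5: no change — kesen
  ⇒ Mishoe kesen
If borrowed from Panekar 'kateno' after the early changes, it would undergo only the recent ones:
  rule 4 (intervocalic voicing): kateno → kadeno
  rule 5 (unconditioned shift): kadeno → kazeno
  ⇒ as a loan: kazeno
Mishoe 'kazeno' matches the loan outcome 'kazeno', not the inherited 'kesen' — it skipped the early Mishoe changes, so it was borrowed from Panekar.

borrowed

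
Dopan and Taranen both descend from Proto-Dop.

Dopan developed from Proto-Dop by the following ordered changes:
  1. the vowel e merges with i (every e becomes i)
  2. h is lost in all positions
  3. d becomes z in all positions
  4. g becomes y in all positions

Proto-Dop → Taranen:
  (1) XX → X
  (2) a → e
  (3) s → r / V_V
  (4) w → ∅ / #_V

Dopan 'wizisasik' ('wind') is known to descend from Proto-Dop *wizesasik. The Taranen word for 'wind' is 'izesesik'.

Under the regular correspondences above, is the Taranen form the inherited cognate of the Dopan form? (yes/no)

Derive the expected Taranen reflex of *wizesasik:
Taranen: *wizesasik > wizesesik > wizererik > izererik  (by vowel merger, rhotacism, glide loss)
The regular Taranen reflex would be 'izererik', but the attested form is 'izesesik'. The correspondence is irregular, so they are not cognates (the Taranen form has a different source).

no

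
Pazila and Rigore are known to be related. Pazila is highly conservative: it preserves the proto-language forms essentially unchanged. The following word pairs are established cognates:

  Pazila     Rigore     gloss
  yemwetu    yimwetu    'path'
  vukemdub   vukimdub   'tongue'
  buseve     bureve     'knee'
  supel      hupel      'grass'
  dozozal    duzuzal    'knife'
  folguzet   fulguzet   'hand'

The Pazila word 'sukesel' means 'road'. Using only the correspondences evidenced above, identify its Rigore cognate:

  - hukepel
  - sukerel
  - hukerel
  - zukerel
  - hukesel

hukerel

supel ~ hupel — Pazila s corresponds to Rigore h word-initially before a back vowel.
buseve ~ bureve — Pazila s corresponds to Rigore r between vowels (before a front vowel).
Applying these to Pazila 'sukesel':
  sukesel → hukesel   (s→h word-initially before a back vowel)
  hukesel → hukerel   (s→r between vowels (before a front vowel))
So the Rigore cognate is 'hukerel'.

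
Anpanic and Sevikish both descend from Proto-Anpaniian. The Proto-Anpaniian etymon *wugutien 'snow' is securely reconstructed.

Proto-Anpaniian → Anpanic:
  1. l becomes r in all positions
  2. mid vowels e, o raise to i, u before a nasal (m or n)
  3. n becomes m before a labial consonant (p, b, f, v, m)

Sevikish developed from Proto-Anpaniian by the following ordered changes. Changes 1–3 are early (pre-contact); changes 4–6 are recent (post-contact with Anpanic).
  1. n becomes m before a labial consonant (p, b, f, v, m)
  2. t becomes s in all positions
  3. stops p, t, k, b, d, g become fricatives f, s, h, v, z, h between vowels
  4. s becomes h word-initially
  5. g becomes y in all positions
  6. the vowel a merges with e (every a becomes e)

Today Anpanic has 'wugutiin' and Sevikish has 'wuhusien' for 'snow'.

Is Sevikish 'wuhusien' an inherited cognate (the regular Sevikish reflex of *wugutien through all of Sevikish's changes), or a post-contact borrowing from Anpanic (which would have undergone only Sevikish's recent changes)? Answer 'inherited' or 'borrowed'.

If inherited, *wugutien would pass through all of Sevikish's changes:
Sevikish: start from *wugutien.
  rule 1: no change — wugutien
  rule 2 (unconditioned shift): wugutien → wugusien
  rule 3 (intervocalic lenition): wugusien → wuhusien
  rule 4: no change — wuhusien
  rule 5: no change — wuhusien
  rule 6: no change — wuhusien
  ⇒ Sevikish wuhusien
If borrowed from Anpanic 'wugutiin' after the early changes, it would undergo only the recent ones:
  rule 4 (debuccalisation): no change (wugutiin)
  rule 5 (unconditioned shift): wugutiin → wuyutiin
  rule 6 (vowel merger): no change (wuyutiin)
  ⇒ as a loan: wuyutiin
Sevikish 'wuhusien' matches the inherited outcome exactly, so it is an inherited cognate, not a loan.

inherited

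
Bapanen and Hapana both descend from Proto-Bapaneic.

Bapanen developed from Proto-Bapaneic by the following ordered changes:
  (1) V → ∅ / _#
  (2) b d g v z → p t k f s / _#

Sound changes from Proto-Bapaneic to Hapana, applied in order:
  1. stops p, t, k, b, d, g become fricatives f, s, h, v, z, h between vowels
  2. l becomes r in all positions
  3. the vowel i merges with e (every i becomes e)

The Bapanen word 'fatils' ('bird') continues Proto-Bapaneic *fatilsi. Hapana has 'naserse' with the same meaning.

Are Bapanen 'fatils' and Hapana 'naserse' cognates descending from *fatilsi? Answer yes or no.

Derive the expected Hapana reflex of *fatilsi:
Hapana: *fatilsi > fasilsi > fasirsi > faserse  (by intervocalic lenition, unconditioned shift, vowel merger)
The regular Hapana reflex would be 'faserse', but the attested form is 'naserse'. The correspondence is irregular, so they are not cognates (the Hapana form has a different source).

no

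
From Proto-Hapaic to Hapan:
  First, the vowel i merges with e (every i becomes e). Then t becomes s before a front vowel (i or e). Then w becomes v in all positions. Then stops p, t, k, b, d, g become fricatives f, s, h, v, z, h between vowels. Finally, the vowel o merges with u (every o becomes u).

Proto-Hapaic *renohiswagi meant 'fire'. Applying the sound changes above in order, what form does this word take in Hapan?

Hapan: start from *renohiswagi.
  rule 1 (vowel merger): renohiswagi → renoheswage
  rule 2: no change — renoheswage
  rule 3 (unconditioned shift): renoheswage → renohesvage
  rule 4 (intervocalic lenition): renohesvage → renohesvahe
  rule 5 (vowel merger): renohesvahe → renuhesvahe
  ⇒ Hapan renuhesvahe

renuhesvahe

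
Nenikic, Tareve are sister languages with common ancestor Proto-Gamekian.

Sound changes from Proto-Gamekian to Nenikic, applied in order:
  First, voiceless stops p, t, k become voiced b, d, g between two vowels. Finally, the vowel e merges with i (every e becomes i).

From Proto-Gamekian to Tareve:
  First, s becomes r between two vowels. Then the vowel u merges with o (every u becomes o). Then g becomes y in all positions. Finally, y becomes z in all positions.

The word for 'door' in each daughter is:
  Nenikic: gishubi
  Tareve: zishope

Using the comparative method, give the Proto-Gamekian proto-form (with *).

Position 7: Nenikic has i, Tareve has e. Tareve preserves e here (none of its changes turn any other segment into e), so the proto-segment is *e.
Position 1: Nenikic has g, Tareve has z. Taking the neighbouring segments as reconstructed: Nenikic g can only go back to *g; Tareve z could go back to *g or *z or *y — the one source consistent with every daughter is *g.
Continuing position by position gives *gishupe; check it forward:
Nenikic: start from *gishupe.
  rule 1 (intervocalic voicing): gishupe → gishube
  rule 2 (vowel merger): gishube → gishubi
  ⇒ Nenikic gishubi
Tareve: *gishupe
  gishupe (rule 1 does not apply)
  gishupe → gishope   [vowel merger]
  gishope → yishope   [unconditioned shift]
  yishope → zishope   [unconditioned shift]
  giving Tareve zishope.
No other proto-form is consistent with every reflex, so the reconstruction is *gishupe.

*gishupe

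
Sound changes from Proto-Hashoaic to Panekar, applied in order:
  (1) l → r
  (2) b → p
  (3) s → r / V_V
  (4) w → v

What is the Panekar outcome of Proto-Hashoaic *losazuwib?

Panekar: start from *losazuwib.
  rule 1 (unconditioned shift): losazuwib → rosazuwib
  rule 2 (unconditioned shift): rosazuwib → rosazuwip
  rule 3 (rhotacism): rosazuwip → rorazuwip
  rule 4 (unconditioned shift): rorazuwip → rorazuvip
  ⇒ Panekar rorazuvip

rorazuvip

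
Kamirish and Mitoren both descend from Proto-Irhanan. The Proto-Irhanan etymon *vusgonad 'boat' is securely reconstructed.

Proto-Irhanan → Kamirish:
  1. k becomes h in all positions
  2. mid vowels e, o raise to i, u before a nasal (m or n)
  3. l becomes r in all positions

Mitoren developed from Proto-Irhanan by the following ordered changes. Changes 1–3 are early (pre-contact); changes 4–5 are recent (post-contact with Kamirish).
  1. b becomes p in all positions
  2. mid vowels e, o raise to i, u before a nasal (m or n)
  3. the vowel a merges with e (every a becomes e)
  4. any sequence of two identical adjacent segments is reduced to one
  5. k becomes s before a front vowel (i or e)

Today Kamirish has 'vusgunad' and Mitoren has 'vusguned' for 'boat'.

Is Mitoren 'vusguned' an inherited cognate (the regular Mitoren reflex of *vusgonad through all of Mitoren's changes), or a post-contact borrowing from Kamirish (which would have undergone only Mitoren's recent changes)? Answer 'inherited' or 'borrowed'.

If inherited, *vusgonad would pass through all of Mitoren's changes:
Mitoren: *vusgonad > vusgunad > vusguned  (by pre-nasal raising, vowel merger)
If borrowed from Kamirish 'vusgunad' after the early changes, it would undergo only the recent ones:
  rule 4 (degemination): no change (vusgunad)
  rule 5 (palatalisation): no change (vusgunad)
  ⇒ as a loan: vusgunad
Mitoren 'vusguned' matches the inherited outcome exactly, so it is an inherited cognate, not a loan.

inherited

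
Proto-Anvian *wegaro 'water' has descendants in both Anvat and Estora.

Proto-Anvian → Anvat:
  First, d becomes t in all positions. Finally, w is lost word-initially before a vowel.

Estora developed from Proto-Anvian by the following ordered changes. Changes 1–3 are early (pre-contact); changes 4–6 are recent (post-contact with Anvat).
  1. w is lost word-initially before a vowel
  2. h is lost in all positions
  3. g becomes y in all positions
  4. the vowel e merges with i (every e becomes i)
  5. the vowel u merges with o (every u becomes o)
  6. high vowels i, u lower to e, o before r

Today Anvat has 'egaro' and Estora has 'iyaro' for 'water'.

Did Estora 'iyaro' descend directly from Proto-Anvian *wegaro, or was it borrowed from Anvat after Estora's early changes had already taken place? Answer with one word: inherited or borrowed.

If inherited, *wegaro would pass through all of Estora's changes:
Estora: start from *wegaro.
  rule 1 (glide loss): wegaro → egaro
  rule 2: no change — egaro
  rule 3 (unconditioned shift): egaro → eyaro
  rule 4 (vowel merger): eyaro → iyaro
  rule 5: no change — iyaro
  rule 6: no change — iyaro
  ⇒ Estora iyaro
If borrowed from Anvat 'egaro' after the early changes, it would undergo only the recent ones:
  rule 4 (vowel merger): egaro → igaro
  rule 5 (vowel merger): no change (igaro)
  rule 6 (pre-rhotic lowering): no change (igaro)
  ⇒ as a loan: igaro
Estora 'iyaro' matches the inherited outcome exactly, so it is an inherited cognate, not a loan.

inherited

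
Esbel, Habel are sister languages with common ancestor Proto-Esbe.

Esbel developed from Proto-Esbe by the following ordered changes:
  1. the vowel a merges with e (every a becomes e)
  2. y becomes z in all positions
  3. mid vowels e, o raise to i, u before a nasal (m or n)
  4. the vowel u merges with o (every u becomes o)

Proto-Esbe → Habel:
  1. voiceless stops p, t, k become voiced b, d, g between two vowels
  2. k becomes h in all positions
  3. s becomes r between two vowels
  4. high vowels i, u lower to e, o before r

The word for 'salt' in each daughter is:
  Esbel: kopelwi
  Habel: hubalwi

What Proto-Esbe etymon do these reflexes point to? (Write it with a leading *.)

*kupalwi

Position 4: Esbel has e, Habel has a. Habel preserves a here (none of its changes turn any other segment into a), so the proto-segment is *a.
Position 3: Esbel has p, Habel has b. Esbel preserves p here (none of its changes turn any other segment into p), so the proto-segment is *p.
Position 2: Esbel has o, Habel has u. Habel preserves u here (none of its changes turn any other segment into u), so the proto-segment is *u.
Verify the candidate proto-form against each daughter:
Esbel: start from *kupalwi.
  rule 1 (vowel merger): kupalwi → kupelwi
  rule 2: no change — kupelwi
  rule 3: no change — kupelwi
  rule 4 (vowel merger): kupelwi → kopelwi
  ⇒ Esbel kopelwi
Habel: start from *kupalwi.
  rule 1 (intervocalic voicing): kupalwi → kubalwi
  rule 2 (unconditioned shift): kubalwi → hubalwi
  rule 3: no change — hubalwi
  rule 4: no change — hubalwi
  ⇒ Habel hubalwi
No other proto-form is consistent with every reflex, so the reconstruction is *kupalwi.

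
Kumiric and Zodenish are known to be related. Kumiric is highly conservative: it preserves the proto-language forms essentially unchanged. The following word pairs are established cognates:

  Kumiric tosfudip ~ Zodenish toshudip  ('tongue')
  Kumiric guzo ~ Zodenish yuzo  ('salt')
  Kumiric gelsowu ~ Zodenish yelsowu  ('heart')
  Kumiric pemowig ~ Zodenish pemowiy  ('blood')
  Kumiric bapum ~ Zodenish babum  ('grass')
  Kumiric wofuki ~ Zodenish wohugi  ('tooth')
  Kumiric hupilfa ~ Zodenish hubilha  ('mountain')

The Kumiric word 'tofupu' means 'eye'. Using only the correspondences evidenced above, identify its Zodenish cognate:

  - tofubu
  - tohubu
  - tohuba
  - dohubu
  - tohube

wofuki ~ wohugi — Kumiric f corresponds to Zodenish h between vowels (before a back vowel).
bapum ~ babum — Kumiric p corresponds to Zodenish b between vowels (before a back vowel).
Applying these to Kumiric 'tofupu':
  tofupu → tohupu   (f→h between vowels (before a back vowel))
  tohupu → tohubu   (p→b between vowels (before a back vowel))
So the Zodenish cognate is 'tohubu'.

tohubu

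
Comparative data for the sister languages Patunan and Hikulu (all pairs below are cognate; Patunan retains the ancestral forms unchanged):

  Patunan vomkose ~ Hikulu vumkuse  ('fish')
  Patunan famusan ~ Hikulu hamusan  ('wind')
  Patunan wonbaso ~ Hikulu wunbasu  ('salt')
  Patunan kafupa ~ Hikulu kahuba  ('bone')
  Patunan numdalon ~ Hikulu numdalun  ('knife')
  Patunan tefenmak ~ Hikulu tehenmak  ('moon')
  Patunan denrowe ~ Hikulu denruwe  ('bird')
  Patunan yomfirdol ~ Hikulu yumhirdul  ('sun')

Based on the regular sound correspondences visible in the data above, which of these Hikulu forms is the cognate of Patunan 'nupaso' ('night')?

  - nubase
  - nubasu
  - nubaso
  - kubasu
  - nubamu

nubasu

kafupa ~ kahuba — Patunan p corresponds to Hikulu b between vowels (before a back vowel).
wonbaso ~ wunbasu — Patunan o corresponds to Hikulu u word-finally.
Applying these to Patunan 'nupaso':
  nupaso → nubaso   (p→b between vowels (before a back vowel))
  nubaso → nubasu   (o→u word-finally)
So the Hikulu cognate is 'nubasu'.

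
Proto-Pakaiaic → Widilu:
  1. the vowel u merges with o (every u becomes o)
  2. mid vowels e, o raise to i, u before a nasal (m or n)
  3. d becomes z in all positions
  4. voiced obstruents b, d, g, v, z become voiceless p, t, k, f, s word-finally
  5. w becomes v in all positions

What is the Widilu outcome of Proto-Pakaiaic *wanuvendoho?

Widilu: start from *wanuvendoho.
  rule 1 (vowel merger): wanuvendoho → wanovendoho
  rule 2 (pre-nasal raising): wanovendoho → wanovindoho
  rule 3 (unconditioned shift): wanovindoho → wanovinzoho
  rule 4: no change — wanovinzoho
  rule 5 (unconditioned shift): wanovinzoho → vanovinzoho
  ⇒ Widilu vanovinzoho

vanovinzoho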